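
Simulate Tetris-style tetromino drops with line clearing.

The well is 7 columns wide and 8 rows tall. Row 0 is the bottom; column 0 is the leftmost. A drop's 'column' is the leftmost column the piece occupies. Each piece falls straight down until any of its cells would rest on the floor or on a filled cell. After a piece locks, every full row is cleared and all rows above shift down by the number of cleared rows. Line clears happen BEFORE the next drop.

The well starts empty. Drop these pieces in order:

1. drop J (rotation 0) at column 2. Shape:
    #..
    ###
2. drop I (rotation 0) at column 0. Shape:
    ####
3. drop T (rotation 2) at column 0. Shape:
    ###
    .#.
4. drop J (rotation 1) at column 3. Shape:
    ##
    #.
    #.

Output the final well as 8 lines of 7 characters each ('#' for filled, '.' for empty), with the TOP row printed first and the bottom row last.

Drop 1: J rot0 at col 2 lands with bottom-row=0; cleared 0 line(s) (total 0); column heights now [0 0 2 1 1 0 0], max=2
Drop 2: I rot0 at col 0 lands with bottom-row=2; cleared 0 line(s) (total 0); column heights now [3 3 3 3 1 0 0], max=3
Drop 3: T rot2 at col 0 lands with bottom-row=3; cleared 0 line(s) (total 0); column heights now [5 5 5 3 1 0 0], max=5
Drop 4: J rot1 at col 3 lands with bottom-row=3; cleared 0 line(s) (total 0); column heights now [5 5 5 6 6 0 0], max=6

Answer: .......
.......
...##..
####...
.#.#...
####...
..#....
..###..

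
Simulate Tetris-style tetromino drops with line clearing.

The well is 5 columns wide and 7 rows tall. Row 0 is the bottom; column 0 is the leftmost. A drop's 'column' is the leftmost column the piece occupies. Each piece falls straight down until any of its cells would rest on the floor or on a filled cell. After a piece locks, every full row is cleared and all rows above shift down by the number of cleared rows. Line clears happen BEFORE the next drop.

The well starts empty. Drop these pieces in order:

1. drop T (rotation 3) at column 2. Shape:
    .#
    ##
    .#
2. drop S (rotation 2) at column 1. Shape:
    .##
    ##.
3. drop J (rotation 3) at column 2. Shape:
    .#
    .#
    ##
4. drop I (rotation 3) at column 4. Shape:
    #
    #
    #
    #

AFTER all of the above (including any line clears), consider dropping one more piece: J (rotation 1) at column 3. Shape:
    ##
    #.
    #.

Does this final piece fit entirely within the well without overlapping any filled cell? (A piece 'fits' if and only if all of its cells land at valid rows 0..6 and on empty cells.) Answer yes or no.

Answer: no

Derivation:
Drop 1: T rot3 at col 2 lands with bottom-row=0; cleared 0 line(s) (total 0); column heights now [0 0 2 3 0], max=3
Drop 2: S rot2 at col 1 lands with bottom-row=2; cleared 0 line(s) (total 0); column heights now [0 3 4 4 0], max=4
Drop 3: J rot3 at col 2 lands with bottom-row=4; cleared 0 line(s) (total 0); column heights now [0 3 5 7 0], max=7
Drop 4: I rot3 at col 4 lands with bottom-row=0; cleared 0 line(s) (total 0); column heights now [0 3 5 7 4], max=7
Test piece J rot1 at col 3 (width 2): heights before test = [0 3 5 7 4]; fits = False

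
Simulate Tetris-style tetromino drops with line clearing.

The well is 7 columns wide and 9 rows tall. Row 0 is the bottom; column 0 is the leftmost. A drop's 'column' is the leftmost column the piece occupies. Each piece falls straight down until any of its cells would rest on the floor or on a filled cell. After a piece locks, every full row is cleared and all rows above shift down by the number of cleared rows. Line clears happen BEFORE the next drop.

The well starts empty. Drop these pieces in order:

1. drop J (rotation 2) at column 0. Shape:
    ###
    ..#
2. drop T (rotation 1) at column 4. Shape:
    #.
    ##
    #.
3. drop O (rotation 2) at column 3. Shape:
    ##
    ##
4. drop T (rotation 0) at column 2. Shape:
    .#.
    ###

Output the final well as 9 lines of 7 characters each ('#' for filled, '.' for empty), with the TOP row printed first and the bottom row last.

Drop 1: J rot2 at col 0 lands with bottom-row=0; cleared 0 line(s) (total 0); column heights now [2 2 2 0 0 0 0], max=2
Drop 2: T rot1 at col 4 lands with bottom-row=0; cleared 0 line(s) (total 0); column heights now [2 2 2 0 3 2 0], max=3
Drop 3: O rot2 at col 3 lands with bottom-row=3; cleared 0 line(s) (total 0); column heights now [2 2 2 5 5 2 0], max=5
Drop 4: T rot0 at col 2 lands with bottom-row=5; cleared 0 line(s) (total 0); column heights now [2 2 6 7 6 2 0], max=7

Answer: .......
.......
...#...
..###..
...##..
...##..
....#..
###.##.
..#.#..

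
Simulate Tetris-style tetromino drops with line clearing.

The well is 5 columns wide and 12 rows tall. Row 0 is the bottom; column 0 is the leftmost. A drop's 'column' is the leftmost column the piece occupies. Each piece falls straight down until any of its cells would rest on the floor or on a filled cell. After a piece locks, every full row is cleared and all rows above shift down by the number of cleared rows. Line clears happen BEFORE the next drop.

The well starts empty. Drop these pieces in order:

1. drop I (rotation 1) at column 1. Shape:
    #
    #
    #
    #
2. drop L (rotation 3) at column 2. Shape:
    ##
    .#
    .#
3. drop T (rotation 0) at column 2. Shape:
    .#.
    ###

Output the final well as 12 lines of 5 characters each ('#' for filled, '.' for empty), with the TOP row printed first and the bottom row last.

Drop 1: I rot1 at col 1 lands with bottom-row=0; cleared 0 line(s) (total 0); column heights now [0 4 0 0 0], max=4
Drop 2: L rot3 at col 2 lands with bottom-row=0; cleared 0 line(s) (total 0); column heights now [0 4 3 3 0], max=4
Drop 3: T rot0 at col 2 lands with bottom-row=3; cleared 0 line(s) (total 0); column heights now [0 4 4 5 4], max=5

Answer: .....
.....
.....
.....
.....
.....
.....
...#.
.####
.###.
.#.#.
.#.#.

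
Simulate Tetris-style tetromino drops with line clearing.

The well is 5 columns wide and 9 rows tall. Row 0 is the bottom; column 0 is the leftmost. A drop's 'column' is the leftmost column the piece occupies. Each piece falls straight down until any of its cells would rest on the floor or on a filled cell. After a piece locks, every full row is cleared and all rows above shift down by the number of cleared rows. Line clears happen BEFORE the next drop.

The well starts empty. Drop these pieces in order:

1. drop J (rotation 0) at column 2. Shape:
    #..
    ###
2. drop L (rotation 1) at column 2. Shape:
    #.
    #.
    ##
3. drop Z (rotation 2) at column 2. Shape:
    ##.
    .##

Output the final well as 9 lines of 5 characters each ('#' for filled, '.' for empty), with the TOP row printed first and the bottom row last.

Answer: .....
.....
.....
..##.
..###
..#..
..##.
..#..
..###

Derivation:
Drop 1: J rot0 at col 2 lands with bottom-row=0; cleared 0 line(s) (total 0); column heights now [0 0 2 1 1], max=2
Drop 2: L rot1 at col 2 lands with bottom-row=2; cleared 0 line(s) (total 0); column heights now [0 0 5 3 1], max=5
Drop 3: Z rot2 at col 2 lands with bottom-row=4; cleared 0 line(s) (total 0); column heights now [0 0 6 6 5], max=6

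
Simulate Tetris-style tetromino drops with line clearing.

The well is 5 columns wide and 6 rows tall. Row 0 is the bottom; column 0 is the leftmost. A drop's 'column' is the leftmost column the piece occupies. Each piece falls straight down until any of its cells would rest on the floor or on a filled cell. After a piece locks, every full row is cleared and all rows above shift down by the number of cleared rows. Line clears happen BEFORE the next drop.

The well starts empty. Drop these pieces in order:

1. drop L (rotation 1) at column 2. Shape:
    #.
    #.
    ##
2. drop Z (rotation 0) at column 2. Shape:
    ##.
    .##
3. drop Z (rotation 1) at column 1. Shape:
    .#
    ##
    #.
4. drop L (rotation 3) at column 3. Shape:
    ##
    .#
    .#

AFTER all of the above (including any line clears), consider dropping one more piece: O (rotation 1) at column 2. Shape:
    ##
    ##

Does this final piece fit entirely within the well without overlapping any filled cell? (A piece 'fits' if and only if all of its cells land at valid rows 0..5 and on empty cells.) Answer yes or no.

Drop 1: L rot1 at col 2 lands with bottom-row=0; cleared 0 line(s) (total 0); column heights now [0 0 3 1 0], max=3
Drop 2: Z rot0 at col 2 lands with bottom-row=2; cleared 0 line(s) (total 0); column heights now [0 0 4 4 3], max=4
Drop 3: Z rot1 at col 1 lands with bottom-row=3; cleared 0 line(s) (total 0); column heights now [0 5 6 4 3], max=6
Drop 4: L rot3 at col 3 lands with bottom-row=3; cleared 0 line(s) (total 0); column heights now [0 5 6 6 6], max=6
Test piece O rot1 at col 2 (width 2): heights before test = [0 5 6 6 6]; fits = False

Answer: no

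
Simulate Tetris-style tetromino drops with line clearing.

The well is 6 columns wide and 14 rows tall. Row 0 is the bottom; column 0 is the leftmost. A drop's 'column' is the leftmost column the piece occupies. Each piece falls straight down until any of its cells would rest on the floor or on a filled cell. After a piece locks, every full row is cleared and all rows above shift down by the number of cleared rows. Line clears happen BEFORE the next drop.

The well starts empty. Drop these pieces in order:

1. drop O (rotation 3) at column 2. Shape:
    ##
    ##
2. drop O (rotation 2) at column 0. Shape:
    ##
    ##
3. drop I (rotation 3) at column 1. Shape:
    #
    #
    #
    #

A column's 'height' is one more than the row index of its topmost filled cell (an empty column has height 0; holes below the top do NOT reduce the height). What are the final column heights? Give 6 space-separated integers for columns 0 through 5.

Answer: 2 6 2 2 0 0

Derivation:
Drop 1: O rot3 at col 2 lands with bottom-row=0; cleared 0 line(s) (total 0); column heights now [0 0 2 2 0 0], max=2
Drop 2: O rot2 at col 0 lands with bottom-row=0; cleared 0 line(s) (total 0); column heights now [2 2 2 2 0 0], max=2
Drop 3: I rot3 at col 1 lands with bottom-row=2; cleared 0 line(s) (total 0); column heights now [2 6 2 2 0 0], max=6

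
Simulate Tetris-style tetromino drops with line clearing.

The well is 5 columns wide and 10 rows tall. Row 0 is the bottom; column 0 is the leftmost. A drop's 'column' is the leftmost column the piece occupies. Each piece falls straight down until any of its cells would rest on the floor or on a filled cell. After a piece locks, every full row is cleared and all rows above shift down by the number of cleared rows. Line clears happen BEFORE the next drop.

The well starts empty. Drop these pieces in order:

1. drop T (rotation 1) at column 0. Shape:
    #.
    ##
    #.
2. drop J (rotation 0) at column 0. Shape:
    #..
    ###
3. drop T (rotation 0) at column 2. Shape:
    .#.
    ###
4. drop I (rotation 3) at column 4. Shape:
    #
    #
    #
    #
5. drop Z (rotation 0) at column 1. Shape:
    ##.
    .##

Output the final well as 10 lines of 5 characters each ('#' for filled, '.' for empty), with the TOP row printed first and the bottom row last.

Answer: .....
....#
.##.#
..###
...##
#.###
###..
#....
##...
#....

Derivation:
Drop 1: T rot1 at col 0 lands with bottom-row=0; cleared 0 line(s) (total 0); column heights now [3 2 0 0 0], max=3
Drop 2: J rot0 at col 0 lands with bottom-row=3; cleared 0 line(s) (total 0); column heights now [5 4 4 0 0], max=5
Drop 3: T rot0 at col 2 lands with bottom-row=4; cleared 0 line(s) (total 0); column heights now [5 4 5 6 5], max=6
Drop 4: I rot3 at col 4 lands with bottom-row=5; cleared 0 line(s) (total 0); column heights now [5 4 5 6 9], max=9
Drop 5: Z rot0 at col 1 lands with bottom-row=6; cleared 0 line(s) (total 0); column heights now [5 8 8 7 9], max=9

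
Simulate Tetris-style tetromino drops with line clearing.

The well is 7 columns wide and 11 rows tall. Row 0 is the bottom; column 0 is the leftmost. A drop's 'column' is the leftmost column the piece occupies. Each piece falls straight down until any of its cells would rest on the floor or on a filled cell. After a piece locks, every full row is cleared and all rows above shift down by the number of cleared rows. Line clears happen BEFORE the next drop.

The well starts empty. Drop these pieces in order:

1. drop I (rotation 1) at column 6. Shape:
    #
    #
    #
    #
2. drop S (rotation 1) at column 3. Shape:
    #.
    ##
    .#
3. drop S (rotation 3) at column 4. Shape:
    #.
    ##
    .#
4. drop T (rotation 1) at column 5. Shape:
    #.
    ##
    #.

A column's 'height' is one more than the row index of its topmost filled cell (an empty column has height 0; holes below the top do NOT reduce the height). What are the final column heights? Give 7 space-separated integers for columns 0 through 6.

Answer: 0 0 0 3 4 6 5

Derivation:
Drop 1: I rot1 at col 6 lands with bottom-row=0; cleared 0 line(s) (total 0); column heights now [0 0 0 0 0 0 4], max=4
Drop 2: S rot1 at col 3 lands with bottom-row=0; cleared 0 line(s) (total 0); column heights now [0 0 0 3 2 0 4], max=4
Drop 3: S rot3 at col 4 lands with bottom-row=1; cleared 0 line(s) (total 0); column heights now [0 0 0 3 4 3 4], max=4
Drop 4: T rot1 at col 5 lands with bottom-row=3; cleared 0 line(s) (total 0); column heights now [0 0 0 3 4 6 5], max=6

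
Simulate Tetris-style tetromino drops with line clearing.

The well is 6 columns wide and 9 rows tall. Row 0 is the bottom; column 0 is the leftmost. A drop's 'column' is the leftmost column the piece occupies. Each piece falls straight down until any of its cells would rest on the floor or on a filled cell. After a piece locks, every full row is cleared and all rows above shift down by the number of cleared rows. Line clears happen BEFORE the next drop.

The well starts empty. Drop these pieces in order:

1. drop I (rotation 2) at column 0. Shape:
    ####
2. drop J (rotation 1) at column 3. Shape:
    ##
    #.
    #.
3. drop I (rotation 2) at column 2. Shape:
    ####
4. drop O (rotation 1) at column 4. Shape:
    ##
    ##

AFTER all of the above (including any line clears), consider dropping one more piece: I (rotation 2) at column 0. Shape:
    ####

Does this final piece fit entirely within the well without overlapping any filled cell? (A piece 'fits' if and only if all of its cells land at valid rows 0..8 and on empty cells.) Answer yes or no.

Answer: yes

Derivation:
Drop 1: I rot2 at col 0 lands with bottom-row=0; cleared 0 line(s) (total 0); column heights now [1 1 1 1 0 0], max=1
Drop 2: J rot1 at col 3 lands with bottom-row=1; cleared 0 line(s) (total 0); column heights now [1 1 1 4 4 0], max=4
Drop 3: I rot2 at col 2 lands with bottom-row=4; cleared 0 line(s) (total 0); column heights now [1 1 5 5 5 5], max=5
Drop 4: O rot1 at col 4 lands with bottom-row=5; cleared 0 line(s) (total 0); column heights now [1 1 5 5 7 7], max=7
Test piece I rot2 at col 0 (width 4): heights before test = [1 1 5 5 7 7]; fits = True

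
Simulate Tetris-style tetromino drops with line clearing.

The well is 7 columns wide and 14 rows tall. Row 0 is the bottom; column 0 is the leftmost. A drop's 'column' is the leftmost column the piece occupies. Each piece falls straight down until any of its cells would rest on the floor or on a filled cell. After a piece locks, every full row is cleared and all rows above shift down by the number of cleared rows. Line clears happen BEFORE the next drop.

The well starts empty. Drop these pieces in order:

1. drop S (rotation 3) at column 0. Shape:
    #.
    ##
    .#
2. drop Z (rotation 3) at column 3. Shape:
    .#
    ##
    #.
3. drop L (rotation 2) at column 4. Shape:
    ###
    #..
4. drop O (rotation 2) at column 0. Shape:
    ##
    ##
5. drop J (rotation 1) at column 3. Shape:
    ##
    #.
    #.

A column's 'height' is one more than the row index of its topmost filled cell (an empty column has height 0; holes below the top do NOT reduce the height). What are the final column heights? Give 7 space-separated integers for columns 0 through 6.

Answer: 5 5 0 6 6 5 5

Derivation:
Drop 1: S rot3 at col 0 lands with bottom-row=0; cleared 0 line(s) (total 0); column heights now [3 2 0 0 0 0 0], max=3
Drop 2: Z rot3 at col 3 lands with bottom-row=0; cleared 0 line(s) (total 0); column heights now [3 2 0 2 3 0 0], max=3
Drop 3: L rot2 at col 4 lands with bottom-row=3; cleared 0 line(s) (total 0); column heights now [3 2 0 2 5 5 5], max=5
Drop 4: O rot2 at col 0 lands with bottom-row=3; cleared 0 line(s) (total 0); column heights now [5 5 0 2 5 5 5], max=5
Drop 5: J rot1 at col 3 lands with bottom-row=3; cleared 0 line(s) (total 0); column heights now [5 5 0 6 6 5 5], max=6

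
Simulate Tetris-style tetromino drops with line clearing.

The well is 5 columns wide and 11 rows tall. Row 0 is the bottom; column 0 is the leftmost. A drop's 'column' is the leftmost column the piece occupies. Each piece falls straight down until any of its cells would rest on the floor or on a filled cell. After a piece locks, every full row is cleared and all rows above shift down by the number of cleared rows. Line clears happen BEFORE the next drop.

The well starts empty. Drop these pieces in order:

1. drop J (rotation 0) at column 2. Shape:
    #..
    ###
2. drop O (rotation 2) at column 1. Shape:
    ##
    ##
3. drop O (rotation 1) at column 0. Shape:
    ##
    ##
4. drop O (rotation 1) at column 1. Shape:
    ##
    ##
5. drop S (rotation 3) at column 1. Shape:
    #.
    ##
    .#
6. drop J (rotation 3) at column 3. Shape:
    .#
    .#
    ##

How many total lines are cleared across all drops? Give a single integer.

Answer: 0

Derivation:
Drop 1: J rot0 at col 2 lands with bottom-row=0; cleared 0 line(s) (total 0); column heights now [0 0 2 1 1], max=2
Drop 2: O rot2 at col 1 lands with bottom-row=2; cleared 0 line(s) (total 0); column heights now [0 4 4 1 1], max=4
Drop 3: O rot1 at col 0 lands with bottom-row=4; cleared 0 line(s) (total 0); column heights now [6 6 4 1 1], max=6
Drop 4: O rot1 at col 1 lands with bottom-row=6; cleared 0 line(s) (total 0); column heights now [6 8 8 1 1], max=8
Drop 5: S rot3 at col 1 lands with bottom-row=8; cleared 0 line(s) (total 0); column heights now [6 11 10 1 1], max=11
Drop 6: J rot3 at col 3 lands with bottom-row=1; cleared 0 line(s) (total 0); column heights now [6 11 10 2 4], max=11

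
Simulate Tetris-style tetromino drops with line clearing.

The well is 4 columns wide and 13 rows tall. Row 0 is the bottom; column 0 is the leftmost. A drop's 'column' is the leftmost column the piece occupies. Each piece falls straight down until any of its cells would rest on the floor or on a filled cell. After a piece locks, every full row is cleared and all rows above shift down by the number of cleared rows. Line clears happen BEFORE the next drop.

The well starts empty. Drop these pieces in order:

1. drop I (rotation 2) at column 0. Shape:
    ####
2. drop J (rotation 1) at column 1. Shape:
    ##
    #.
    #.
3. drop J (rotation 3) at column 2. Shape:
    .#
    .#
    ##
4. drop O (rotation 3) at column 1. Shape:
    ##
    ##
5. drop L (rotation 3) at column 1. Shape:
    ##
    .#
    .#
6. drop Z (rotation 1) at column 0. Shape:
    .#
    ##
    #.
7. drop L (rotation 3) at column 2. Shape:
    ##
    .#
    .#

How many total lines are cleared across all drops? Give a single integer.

Drop 1: I rot2 at col 0 lands with bottom-row=0; cleared 1 line(s) (total 1); column heights now [0 0 0 0], max=0
Drop 2: J rot1 at col 1 lands with bottom-row=0; cleared 0 line(s) (total 1); column heights now [0 3 3 0], max=3
Drop 3: J rot3 at col 2 lands with bottom-row=3; cleared 0 line(s) (total 1); column heights now [0 3 4 6], max=6
Drop 4: O rot3 at col 1 lands with bottom-row=4; cleared 0 line(s) (total 1); column heights now [0 6 6 6], max=6
Drop 5: L rot3 at col 1 lands with bottom-row=6; cleared 0 line(s) (total 1); column heights now [0 9 9 6], max=9
Drop 6: Z rot1 at col 0 lands with bottom-row=8; cleared 0 line(s) (total 1); column heights now [10 11 9 6], max=11
Drop 7: L rot3 at col 2 lands with bottom-row=7; cleared 2 line(s) (total 3); column heights now [0 9 8 8], max=9

Answer: 3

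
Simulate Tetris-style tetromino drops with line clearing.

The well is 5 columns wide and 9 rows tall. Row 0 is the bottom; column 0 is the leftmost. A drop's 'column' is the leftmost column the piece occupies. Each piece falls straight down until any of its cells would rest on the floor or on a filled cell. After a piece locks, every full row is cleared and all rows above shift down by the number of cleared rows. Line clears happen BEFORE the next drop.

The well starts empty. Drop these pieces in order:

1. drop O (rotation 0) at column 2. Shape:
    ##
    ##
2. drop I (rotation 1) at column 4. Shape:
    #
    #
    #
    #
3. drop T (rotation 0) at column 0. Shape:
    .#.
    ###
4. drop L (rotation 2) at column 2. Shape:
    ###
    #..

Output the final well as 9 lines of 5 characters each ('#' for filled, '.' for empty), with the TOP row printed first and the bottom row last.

Drop 1: O rot0 at col 2 lands with bottom-row=0; cleared 0 line(s) (total 0); column heights now [0 0 2 2 0], max=2
Drop 2: I rot1 at col 4 lands with bottom-row=0; cleared 0 line(s) (total 0); column heights now [0 0 2 2 4], max=4
Drop 3: T rot0 at col 0 lands with bottom-row=2; cleared 0 line(s) (total 0); column heights now [3 4 3 2 4], max=4
Drop 4: L rot2 at col 2 lands with bottom-row=3; cleared 0 line(s) (total 0); column heights now [3 4 5 5 5], max=5

Answer: .....
.....
.....
.....
..###
.##.#
###.#
..###
..###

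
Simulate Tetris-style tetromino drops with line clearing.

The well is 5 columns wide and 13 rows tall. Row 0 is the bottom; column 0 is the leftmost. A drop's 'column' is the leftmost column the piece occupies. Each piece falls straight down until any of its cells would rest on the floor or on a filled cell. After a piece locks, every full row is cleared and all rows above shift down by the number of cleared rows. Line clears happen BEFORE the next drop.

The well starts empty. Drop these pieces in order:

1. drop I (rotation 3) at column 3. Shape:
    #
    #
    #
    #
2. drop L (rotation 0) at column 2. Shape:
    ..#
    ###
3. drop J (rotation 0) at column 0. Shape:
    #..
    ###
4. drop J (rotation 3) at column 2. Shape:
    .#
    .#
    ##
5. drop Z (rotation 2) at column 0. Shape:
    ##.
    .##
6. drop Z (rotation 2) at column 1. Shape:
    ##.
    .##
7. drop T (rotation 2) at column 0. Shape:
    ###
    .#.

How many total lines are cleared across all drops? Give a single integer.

Answer: 0

Derivation:
Drop 1: I rot3 at col 3 lands with bottom-row=0; cleared 0 line(s) (total 0); column heights now [0 0 0 4 0], max=4
Drop 2: L rot0 at col 2 lands with bottom-row=4; cleared 0 line(s) (total 0); column heights now [0 0 5 5 6], max=6
Drop 3: J rot0 at col 0 lands with bottom-row=5; cleared 0 line(s) (total 0); column heights now [7 6 6 5 6], max=7
Drop 4: J rot3 at col 2 lands with bottom-row=6; cleared 0 line(s) (total 0); column heights now [7 6 7 9 6], max=9
Drop 5: Z rot2 at col 0 lands with bottom-row=7; cleared 0 line(s) (total 0); column heights now [9 9 8 9 6], max=9
Drop 6: Z rot2 at col 1 lands with bottom-row=9; cleared 0 line(s) (total 0); column heights now [9 11 11 10 6], max=11
Drop 7: T rot2 at col 0 lands with bottom-row=11; cleared 0 line(s) (total 0); column heights now [13 13 13 10 6], max=13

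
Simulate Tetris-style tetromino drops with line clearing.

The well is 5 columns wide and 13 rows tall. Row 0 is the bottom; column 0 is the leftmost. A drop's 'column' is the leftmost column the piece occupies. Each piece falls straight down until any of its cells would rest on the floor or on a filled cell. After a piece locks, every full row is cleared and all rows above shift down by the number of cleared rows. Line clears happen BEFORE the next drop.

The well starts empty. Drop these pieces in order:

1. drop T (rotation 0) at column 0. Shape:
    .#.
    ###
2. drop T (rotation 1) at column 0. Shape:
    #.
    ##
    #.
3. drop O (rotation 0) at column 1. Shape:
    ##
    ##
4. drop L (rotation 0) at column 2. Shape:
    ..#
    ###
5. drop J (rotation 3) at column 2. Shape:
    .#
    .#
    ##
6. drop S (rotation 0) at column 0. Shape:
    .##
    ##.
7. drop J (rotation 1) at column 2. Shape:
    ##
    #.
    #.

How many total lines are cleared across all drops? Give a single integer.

Drop 1: T rot0 at col 0 lands with bottom-row=0; cleared 0 line(s) (total 0); column heights now [1 2 1 0 0], max=2
Drop 2: T rot1 at col 0 lands with bottom-row=1; cleared 0 line(s) (total 0); column heights now [4 3 1 0 0], max=4
Drop 3: O rot0 at col 1 lands with bottom-row=3; cleared 0 line(s) (total 0); column heights now [4 5 5 0 0], max=5
Drop 4: L rot0 at col 2 lands with bottom-row=5; cleared 0 line(s) (total 0); column heights now [4 5 6 6 7], max=7
Drop 5: J rot3 at col 2 lands with bottom-row=6; cleared 0 line(s) (total 0); column heights now [4 5 7 9 7], max=9
Drop 6: S rot0 at col 0 lands with bottom-row=6; cleared 1 line(s) (total 1); column heights now [4 7 7 8 6], max=8
Drop 7: J rot1 at col 2 lands with bottom-row=7; cleared 0 line(s) (total 1); column heights now [4 7 10 10 6], max=10

Answer: 1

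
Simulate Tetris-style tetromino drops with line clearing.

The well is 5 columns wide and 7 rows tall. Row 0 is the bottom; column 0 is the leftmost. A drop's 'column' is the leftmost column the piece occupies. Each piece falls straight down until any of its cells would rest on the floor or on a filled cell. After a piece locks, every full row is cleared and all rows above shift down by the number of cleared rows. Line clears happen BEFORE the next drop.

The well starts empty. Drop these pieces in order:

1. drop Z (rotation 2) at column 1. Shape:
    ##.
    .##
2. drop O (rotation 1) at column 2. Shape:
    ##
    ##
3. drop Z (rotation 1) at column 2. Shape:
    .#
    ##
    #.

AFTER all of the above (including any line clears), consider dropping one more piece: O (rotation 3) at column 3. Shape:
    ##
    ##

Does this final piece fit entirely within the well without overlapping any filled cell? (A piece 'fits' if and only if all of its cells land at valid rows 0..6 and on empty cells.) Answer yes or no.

Drop 1: Z rot2 at col 1 lands with bottom-row=0; cleared 0 line(s) (total 0); column heights now [0 2 2 1 0], max=2
Drop 2: O rot1 at col 2 lands with bottom-row=2; cleared 0 line(s) (total 0); column heights now [0 2 4 4 0], max=4
Drop 3: Z rot1 at col 2 lands with bottom-row=4; cleared 0 line(s) (total 0); column heights now [0 2 6 7 0], max=7
Test piece O rot3 at col 3 (width 2): heights before test = [0 2 6 7 0]; fits = False

Answer: no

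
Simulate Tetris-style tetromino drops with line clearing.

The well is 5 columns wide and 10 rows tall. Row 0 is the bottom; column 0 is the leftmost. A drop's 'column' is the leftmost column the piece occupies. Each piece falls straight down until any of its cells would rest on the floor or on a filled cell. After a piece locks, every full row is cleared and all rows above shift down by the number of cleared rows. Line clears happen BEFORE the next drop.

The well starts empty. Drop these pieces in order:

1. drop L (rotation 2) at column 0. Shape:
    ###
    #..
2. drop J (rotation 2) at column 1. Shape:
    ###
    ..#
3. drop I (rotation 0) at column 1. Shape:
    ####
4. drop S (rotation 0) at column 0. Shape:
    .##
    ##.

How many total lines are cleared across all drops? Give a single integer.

Drop 1: L rot2 at col 0 lands with bottom-row=0; cleared 0 line(s) (total 0); column heights now [2 2 2 0 0], max=2
Drop 2: J rot2 at col 1 lands with bottom-row=1; cleared 0 line(s) (total 0); column heights now [2 3 3 3 0], max=3
Drop 3: I rot0 at col 1 lands with bottom-row=3; cleared 0 line(s) (total 0); column heights now [2 4 4 4 4], max=4
Drop 4: S rot0 at col 0 lands with bottom-row=4; cleared 0 line(s) (total 0); column heights now [5 6 6 4 4], max=6

Answer: 0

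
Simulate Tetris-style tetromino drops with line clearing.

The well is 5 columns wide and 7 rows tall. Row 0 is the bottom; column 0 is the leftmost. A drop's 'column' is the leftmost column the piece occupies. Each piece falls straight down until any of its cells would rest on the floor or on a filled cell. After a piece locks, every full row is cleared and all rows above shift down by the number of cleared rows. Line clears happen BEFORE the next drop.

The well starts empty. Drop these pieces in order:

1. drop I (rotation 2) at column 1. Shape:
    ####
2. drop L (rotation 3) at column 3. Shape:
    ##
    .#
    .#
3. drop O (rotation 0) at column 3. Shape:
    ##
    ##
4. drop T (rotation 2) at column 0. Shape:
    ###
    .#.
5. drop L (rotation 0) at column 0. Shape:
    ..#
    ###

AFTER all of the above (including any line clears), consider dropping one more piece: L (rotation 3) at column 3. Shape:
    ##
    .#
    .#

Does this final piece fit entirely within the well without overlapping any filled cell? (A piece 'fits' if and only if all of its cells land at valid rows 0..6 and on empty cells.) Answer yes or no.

Drop 1: I rot2 at col 1 lands with bottom-row=0; cleared 0 line(s) (total 0); column heights now [0 1 1 1 1], max=1
Drop 2: L rot3 at col 3 lands with bottom-row=1; cleared 0 line(s) (total 0); column heights now [0 1 1 4 4], max=4
Drop 3: O rot0 at col 3 lands with bottom-row=4; cleared 0 line(s) (total 0); column heights now [0 1 1 6 6], max=6
Drop 4: T rot2 at col 0 lands with bottom-row=1; cleared 0 line(s) (total 0); column heights now [3 3 3 6 6], max=6
Drop 5: L rot0 at col 0 lands with bottom-row=3; cleared 1 line(s) (total 1); column heights now [3 3 4 5 5], max=5
Test piece L rot3 at col 3 (width 2): heights before test = [3 3 4 5 5]; fits = False

Answer: no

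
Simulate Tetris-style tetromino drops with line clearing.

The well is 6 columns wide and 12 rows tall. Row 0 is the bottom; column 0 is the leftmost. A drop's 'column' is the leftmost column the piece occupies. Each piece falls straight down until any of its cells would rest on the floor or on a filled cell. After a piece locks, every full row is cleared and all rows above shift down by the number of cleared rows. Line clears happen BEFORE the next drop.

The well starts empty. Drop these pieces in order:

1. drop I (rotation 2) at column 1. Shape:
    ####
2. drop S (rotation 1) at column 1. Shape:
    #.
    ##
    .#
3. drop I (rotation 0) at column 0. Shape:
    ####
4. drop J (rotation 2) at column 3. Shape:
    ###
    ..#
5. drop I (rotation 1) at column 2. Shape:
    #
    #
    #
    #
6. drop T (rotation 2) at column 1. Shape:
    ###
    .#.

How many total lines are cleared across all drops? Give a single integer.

Drop 1: I rot2 at col 1 lands with bottom-row=0; cleared 0 line(s) (total 0); column heights now [0 1 1 1 1 0], max=1
Drop 2: S rot1 at col 1 lands with bottom-row=1; cleared 0 line(s) (total 0); column heights now [0 4 3 1 1 0], max=4
Drop 3: I rot0 at col 0 lands with bottom-row=4; cleared 0 line(s) (total 0); column heights now [5 5 5 5 1 0], max=5
Drop 4: J rot2 at col 3 lands with bottom-row=4; cleared 0 line(s) (total 0); column heights now [5 5 5 6 6 6], max=6
Drop 5: I rot1 at col 2 lands with bottom-row=5; cleared 0 line(s) (total 0); column heights now [5 5 9 6 6 6], max=9
Drop 6: T rot2 at col 1 lands with bottom-row=9; cleared 0 line(s) (total 0); column heights now [5 11 11 11 6 6], max=11

Answer: 0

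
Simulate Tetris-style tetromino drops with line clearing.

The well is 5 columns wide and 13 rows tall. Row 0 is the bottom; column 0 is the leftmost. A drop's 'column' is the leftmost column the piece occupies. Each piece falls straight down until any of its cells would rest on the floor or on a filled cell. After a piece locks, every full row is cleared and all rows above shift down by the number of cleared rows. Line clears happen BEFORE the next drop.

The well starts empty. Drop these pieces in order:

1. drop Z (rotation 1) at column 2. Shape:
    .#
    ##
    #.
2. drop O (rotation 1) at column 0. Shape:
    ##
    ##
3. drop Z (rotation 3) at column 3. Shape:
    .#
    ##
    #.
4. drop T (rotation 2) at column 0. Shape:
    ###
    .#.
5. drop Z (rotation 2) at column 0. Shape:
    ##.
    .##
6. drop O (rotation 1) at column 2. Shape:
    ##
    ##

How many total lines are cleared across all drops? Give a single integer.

Answer: 1

Derivation:
Drop 1: Z rot1 at col 2 lands with bottom-row=0; cleared 0 line(s) (total 0); column heights now [0 0 2 3 0], max=3
Drop 2: O rot1 at col 0 lands with bottom-row=0; cleared 0 line(s) (total 0); column heights now [2 2 2 3 0], max=3
Drop 3: Z rot3 at col 3 lands with bottom-row=3; cleared 0 line(s) (total 0); column heights now [2 2 2 5 6], max=6
Drop 4: T rot2 at col 0 lands with bottom-row=2; cleared 0 line(s) (total 0); column heights now [4 4 4 5 6], max=6
Drop 5: Z rot2 at col 0 lands with bottom-row=4; cleared 0 line(s) (total 0); column heights now [6 6 5 5 6], max=6
Drop 6: O rot1 at col 2 lands with bottom-row=5; cleared 1 line(s) (total 1); column heights now [4 5 6 6 5], max=6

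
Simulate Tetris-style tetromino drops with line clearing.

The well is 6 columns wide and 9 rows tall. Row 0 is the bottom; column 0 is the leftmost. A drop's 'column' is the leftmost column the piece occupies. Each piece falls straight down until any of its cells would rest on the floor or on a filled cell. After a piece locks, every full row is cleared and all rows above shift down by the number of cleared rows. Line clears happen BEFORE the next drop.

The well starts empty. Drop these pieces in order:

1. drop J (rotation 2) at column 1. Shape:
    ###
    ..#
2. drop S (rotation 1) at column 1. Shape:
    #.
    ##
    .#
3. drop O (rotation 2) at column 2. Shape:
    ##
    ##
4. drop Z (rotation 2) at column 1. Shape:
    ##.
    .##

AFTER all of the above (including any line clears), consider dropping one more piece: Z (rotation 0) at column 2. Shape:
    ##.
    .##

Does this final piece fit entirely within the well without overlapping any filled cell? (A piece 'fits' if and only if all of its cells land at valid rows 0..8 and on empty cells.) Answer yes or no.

Answer: yes

Derivation:
Drop 1: J rot2 at col 1 lands with bottom-row=0; cleared 0 line(s) (total 0); column heights now [0 2 2 2 0 0], max=2
Drop 2: S rot1 at col 1 lands with bottom-row=2; cleared 0 line(s) (total 0); column heights now [0 5 4 2 0 0], max=5
Drop 3: O rot2 at col 2 lands with bottom-row=4; cleared 0 line(s) (total 0); column heights now [0 5 6 6 0 0], max=6
Drop 4: Z rot2 at col 1 lands with bottom-row=6; cleared 0 line(s) (total 0); column heights now [0 8 8 7 0 0], max=8
Test piece Z rot0 at col 2 (width 3): heights before test = [0 8 8 7 0 0]; fits = True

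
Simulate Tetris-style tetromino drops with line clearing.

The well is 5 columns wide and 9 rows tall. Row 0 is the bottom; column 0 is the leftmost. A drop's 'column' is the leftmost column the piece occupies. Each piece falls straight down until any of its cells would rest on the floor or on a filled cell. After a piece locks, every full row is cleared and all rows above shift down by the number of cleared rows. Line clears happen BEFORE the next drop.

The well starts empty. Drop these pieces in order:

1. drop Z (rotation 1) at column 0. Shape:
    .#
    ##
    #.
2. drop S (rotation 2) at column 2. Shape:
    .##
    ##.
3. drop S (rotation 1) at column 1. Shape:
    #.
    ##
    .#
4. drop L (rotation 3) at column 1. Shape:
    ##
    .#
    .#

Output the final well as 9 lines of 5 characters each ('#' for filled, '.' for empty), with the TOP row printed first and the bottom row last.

Drop 1: Z rot1 at col 0 lands with bottom-row=0; cleared 0 line(s) (total 0); column heights now [2 3 0 0 0], max=3
Drop 2: S rot2 at col 2 lands with bottom-row=0; cleared 0 line(s) (total 0); column heights now [2 3 1 2 2], max=3
Drop 3: S rot1 at col 1 lands with bottom-row=2; cleared 0 line(s) (total 0); column heights now [2 5 4 2 2], max=5
Drop 4: L rot3 at col 1 lands with bottom-row=4; cleared 0 line(s) (total 0); column heights now [2 7 7 2 2], max=7

Answer: .....
.....
.##..
..#..
.##..
.##..
.##..
##.##
#.##.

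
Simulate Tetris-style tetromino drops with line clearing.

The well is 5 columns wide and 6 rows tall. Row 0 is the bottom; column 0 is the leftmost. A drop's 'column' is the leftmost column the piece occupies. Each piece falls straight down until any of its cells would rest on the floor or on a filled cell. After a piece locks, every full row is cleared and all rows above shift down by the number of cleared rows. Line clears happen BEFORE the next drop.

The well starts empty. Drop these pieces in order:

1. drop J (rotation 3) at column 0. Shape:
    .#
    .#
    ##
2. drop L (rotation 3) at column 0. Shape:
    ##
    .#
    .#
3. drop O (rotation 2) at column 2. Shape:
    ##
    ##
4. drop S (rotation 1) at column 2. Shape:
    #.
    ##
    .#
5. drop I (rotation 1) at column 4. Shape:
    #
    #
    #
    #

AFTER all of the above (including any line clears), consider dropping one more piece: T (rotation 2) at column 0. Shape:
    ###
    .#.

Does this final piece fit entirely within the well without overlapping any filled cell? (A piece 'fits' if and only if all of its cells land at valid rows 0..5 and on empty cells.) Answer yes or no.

Drop 1: J rot3 at col 0 lands with bottom-row=0; cleared 0 line(s) (total 0); column heights now [1 3 0 0 0], max=3
Drop 2: L rot3 at col 0 lands with bottom-row=3; cleared 0 line(s) (total 0); column heights now [6 6 0 0 0], max=6
Drop 3: O rot2 at col 2 lands with bottom-row=0; cleared 0 line(s) (total 0); column heights now [6 6 2 2 0], max=6
Drop 4: S rot1 at col 2 lands with bottom-row=2; cleared 0 line(s) (total 0); column heights now [6 6 5 4 0], max=6
Drop 5: I rot1 at col 4 lands with bottom-row=0; cleared 1 line(s) (total 1); column heights now [5 5 4 3 3], max=5
Test piece T rot2 at col 0 (width 3): heights before test = [5 5 4 3 3]; fits = False

Answer: no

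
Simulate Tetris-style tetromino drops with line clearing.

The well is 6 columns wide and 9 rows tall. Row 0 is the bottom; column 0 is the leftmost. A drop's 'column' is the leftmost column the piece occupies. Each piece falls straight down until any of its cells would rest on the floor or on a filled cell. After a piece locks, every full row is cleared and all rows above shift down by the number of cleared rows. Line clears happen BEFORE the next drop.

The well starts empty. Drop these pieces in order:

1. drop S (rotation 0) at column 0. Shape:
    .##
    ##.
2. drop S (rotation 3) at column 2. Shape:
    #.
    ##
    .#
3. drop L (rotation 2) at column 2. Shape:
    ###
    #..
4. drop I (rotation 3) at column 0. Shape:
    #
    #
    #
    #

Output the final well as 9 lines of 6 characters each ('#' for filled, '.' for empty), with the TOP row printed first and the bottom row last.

Drop 1: S rot0 at col 0 lands with bottom-row=0; cleared 0 line(s) (total 0); column heights now [1 2 2 0 0 0], max=2
Drop 2: S rot3 at col 2 lands with bottom-row=1; cleared 0 line(s) (total 0); column heights now [1 2 4 3 0 0], max=4
Drop 3: L rot2 at col 2 lands with bottom-row=4; cleared 0 line(s) (total 0); column heights now [1 2 6 6 6 0], max=6
Drop 4: I rot3 at col 0 lands with bottom-row=1; cleared 0 line(s) (total 0); column heights now [5 2 6 6 6 0], max=6

Answer: ......
......
......
..###.
#.#...
#.#...
#.##..
####..
##....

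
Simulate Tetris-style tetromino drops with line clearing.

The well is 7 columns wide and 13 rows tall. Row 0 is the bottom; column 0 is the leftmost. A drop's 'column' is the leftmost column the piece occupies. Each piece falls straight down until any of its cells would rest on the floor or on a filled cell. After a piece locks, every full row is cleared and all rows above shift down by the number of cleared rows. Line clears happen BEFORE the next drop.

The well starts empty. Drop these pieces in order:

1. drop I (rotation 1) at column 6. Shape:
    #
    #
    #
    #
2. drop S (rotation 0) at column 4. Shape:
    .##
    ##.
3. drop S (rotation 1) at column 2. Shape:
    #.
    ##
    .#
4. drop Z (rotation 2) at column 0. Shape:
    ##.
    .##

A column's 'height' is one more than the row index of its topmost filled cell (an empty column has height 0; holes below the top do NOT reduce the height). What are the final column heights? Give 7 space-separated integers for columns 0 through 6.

Drop 1: I rot1 at col 6 lands with bottom-row=0; cleared 0 line(s) (total 0); column heights now [0 0 0 0 0 0 4], max=4
Drop 2: S rot0 at col 4 lands with bottom-row=3; cleared 0 line(s) (total 0); column heights now [0 0 0 0 4 5 5], max=5
Drop 3: S rot1 at col 2 lands with bottom-row=0; cleared 0 line(s) (total 0); column heights now [0 0 3 2 4 5 5], max=5
Drop 4: Z rot2 at col 0 lands with bottom-row=3; cleared 0 line(s) (total 0); column heights now [5 5 4 2 4 5 5], max=5

Answer: 5 5 4 2 4 5 5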